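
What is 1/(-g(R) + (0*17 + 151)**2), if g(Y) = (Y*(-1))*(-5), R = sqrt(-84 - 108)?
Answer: 22801/519890401 + 40*I*sqrt(3)/519890401 ≈ 4.3857e-5 + 1.3326e-7*I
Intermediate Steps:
R = 8*I*sqrt(3) (R = sqrt(-192) = 8*I*sqrt(3) ≈ 13.856*I)
g(Y) = 5*Y (g(Y) = -Y*(-5) = 5*Y)
1/(-g(R) + (0*17 + 151)**2) = 1/(-5*8*I*sqrt(3) + (0*17 + 151)**2) = 1/(-40*I*sqrt(3) + (0 + 151)**2) = 1/(-40*I*sqrt(3) + 151**2) = 1/(-40*I*sqrt(3) + 22801) = 1/(22801 - 40*I*sqrt(3))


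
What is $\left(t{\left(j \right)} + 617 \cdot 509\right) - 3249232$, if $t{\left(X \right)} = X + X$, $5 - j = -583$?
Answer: $-2934003$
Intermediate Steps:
$j = 588$ ($j = 5 - -583 = 5 + 583 = 588$)
$t{\left(X \right)} = 2 X$
$\left(t{\left(j \right)} + 617 \cdot 509\right) - 3249232 = \left(2 \cdot 588 + 617 \cdot 509\right) - 3249232 = \left(1176 + 314053\right) - 3249232 = 315229 - 3249232 = -2934003$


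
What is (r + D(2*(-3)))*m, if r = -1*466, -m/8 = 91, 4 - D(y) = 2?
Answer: 337792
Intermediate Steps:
D(y) = 2 (D(y) = 4 - 1*2 = 4 - 2 = 2)
m = -728 (m = -8*91 = -728)
r = -466
(r + D(2*(-3)))*m = (-466 + 2)*(-728) = -464*(-728) = 337792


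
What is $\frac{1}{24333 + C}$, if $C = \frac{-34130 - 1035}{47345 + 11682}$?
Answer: $\frac{59027}{1436268826} \approx 4.1097 \cdot 10^{-5}$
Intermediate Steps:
$C = - \frac{35165}{59027} \approx -0.59574$
$\frac{1}{24333 + C} = \frac{1}{24333 - \frac{35165}{59027}} = \frac{1}{\frac{1436268826}{59027}} = \frac{59027}{1436268826}$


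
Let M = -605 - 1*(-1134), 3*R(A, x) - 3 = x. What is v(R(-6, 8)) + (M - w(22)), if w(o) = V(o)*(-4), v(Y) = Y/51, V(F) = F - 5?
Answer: 91352/153 ≈ 597.07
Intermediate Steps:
V(F) = -5 + F
R(A, x) = 1 + x/3
v(Y) = Y/51 (v(Y) = Y*(1/51) = Y/51)
w(o) = 20 - 4*o (w(o) = (-5 + o)*(-4) = 20 - 4*o)
M = 529 (M = -605 + 1134 = 529)
v(R(-6, 8)) + (M - w(22)) = (1 + (1/3)*8)/51 + (529 - (20 - 4*22)) = (1 + 8/3)/51 + (529 - (20 - 88)) = (1/51)*(11/3) + (529 - 1*(-68)) = 11/153 + (529 + 68) = 11/153 + 597 = 91352/153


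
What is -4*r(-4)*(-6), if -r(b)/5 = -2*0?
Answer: 0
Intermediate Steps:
r(b) = 0 (r(b) = -(-10)*0 = -5*0 = 0)
-4*r(-4)*(-6) = -4*0*(-6) = 0*(-6) = 0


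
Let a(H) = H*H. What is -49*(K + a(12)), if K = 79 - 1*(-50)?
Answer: -13377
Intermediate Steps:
K = 129 (K = 79 + 50 = 129)
a(H) = H²
-49*(K + a(12)) = -49*(129 + 12²) = -49*(129 + 144) = -49*273 = -13377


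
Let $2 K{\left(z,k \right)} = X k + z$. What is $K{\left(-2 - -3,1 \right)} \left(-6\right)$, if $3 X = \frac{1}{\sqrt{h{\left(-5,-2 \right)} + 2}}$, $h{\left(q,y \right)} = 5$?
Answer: $-3 - \frac{\sqrt{7}}{7} \approx -3.378$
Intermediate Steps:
$X = \frac{\sqrt{7}}{21}$ ($X = \frac{1}{3 \sqrt{5 + 2}} = \frac{1}{3 \sqrt{7}} = \frac{\frac{1}{7} \sqrt{7}}{3} = \frac{\sqrt{7}}{21} \approx 0.12599$)
$K{\left(z,k \right)} = \frac{z}{2} + \frac{k \sqrt{7}}{42}$ ($K{\left(z,k \right)} = \frac{\frac{\sqrt{7}}{21} k + z}{2} = \frac{\frac{k \sqrt{7}}{21} + z}{2} = \frac{z + \frac{k \sqrt{7}}{21}}{2} = \frac{z}{2} + \frac{k \sqrt{7}}{42}$)
$K{\left(-2 - -3,1 \right)} \left(-6\right) = \left(\frac{-2 - -3}{2} + \frac{1}{42} \cdot 1 \sqrt{7}\right) \left(-6\right) = \left(\frac{-2 + 3}{2} + \frac{\sqrt{7}}{42}\right) \left(-6\right) = \left(\frac{1}{2} \cdot 1 + \frac{\sqrt{7}}{42}\right) \left(-6\right) = \left(\frac{1}{2} + \frac{\sqrt{7}}{42}\right) \left(-6\right) = -3 - \frac{\sqrt{7}}{7}$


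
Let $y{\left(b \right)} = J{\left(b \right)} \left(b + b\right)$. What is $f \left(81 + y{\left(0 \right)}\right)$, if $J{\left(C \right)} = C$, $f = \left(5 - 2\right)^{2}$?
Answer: $729$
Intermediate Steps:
$f = 9$ ($f = 3^{2} = 9$)
$y{\left(b \right)} = 2 b^{2}$ ($y{\left(b \right)} = b \left(b + b\right) = b 2 b = 2 b^{2}$)
$f \left(81 + y{\left(0 \right)}\right) = 9 \left(81 + 2 \cdot 0^{2}\right) = 9 \left(81 + 2 \cdot 0\right) = 9 \left(81 + 0\right) = 9 \cdot 81 = 729$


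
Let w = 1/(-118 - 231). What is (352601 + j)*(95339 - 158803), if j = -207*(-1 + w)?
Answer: -7814334949336/349 ≈ -2.2391e+10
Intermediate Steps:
w = -1/349 (w = 1/(-349) = -1/349 ≈ -0.0028653)
j = 72450/349 (j = -207*(-1 - 1/349) = -207*(-350/349) = 72450/349 ≈ 207.59)
(352601 + j)*(95339 - 158803) = (352601 + 72450/349)*(95339 - 158803) = (123130199/349)*(-63464) = -7814334949336/349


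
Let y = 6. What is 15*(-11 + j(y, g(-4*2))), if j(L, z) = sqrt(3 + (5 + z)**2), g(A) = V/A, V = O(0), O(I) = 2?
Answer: -165 + 15*sqrt(409)/4 ≈ -89.161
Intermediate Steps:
V = 2
g(A) = 2/A
15*(-11 + j(y, g(-4*2))) = 15*(-11 + sqrt(3 + (5 + 2/((-4*2)))**2)) = 15*(-11 + sqrt(3 + (5 + 2/(-8))**2)) = 15*(-11 + sqrt(3 + (5 + 2*(-1/8))**2)) = 15*(-11 + sqrt(3 + (5 - 1/4)**2)) = 15*(-11 + sqrt(3 + (19/4)**2)) = 15*(-11 + sqrt(3 + 361/16)) = 15*(-11 + sqrt(409/16)) = 15*(-11 + sqrt(409)/4) = -165 + 15*sqrt(409)/4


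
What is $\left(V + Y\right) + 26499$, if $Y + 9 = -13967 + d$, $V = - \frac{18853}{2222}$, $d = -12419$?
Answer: $\frac{212235}{2222} \approx 95.515$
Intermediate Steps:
$V = - \frac{18853}{2222}$ ($V = \left(-18853\right) \frac{1}{2222} = - \frac{18853}{2222} \approx -8.4847$)
$Y = -26395$ ($Y = -9 - 26386 = -26395$)
$\left(V + Y\right) + 26499 = \left(- \frac{18853}{2222} - 26395\right) + 26499 = - \frac{58668543}{2222} + 26499 = \frac{212235}{2222}$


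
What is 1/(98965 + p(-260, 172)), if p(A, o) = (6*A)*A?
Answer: 1/504565 ≈ 1.9819e-6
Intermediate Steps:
p(A, o) = 6*A**2
1/(98965 + p(-260, 172)) = 1/(98965 + 6*(-260)**2) = 1/(98965 + 6*67600) = 1/(98965 + 405600) = 1/504565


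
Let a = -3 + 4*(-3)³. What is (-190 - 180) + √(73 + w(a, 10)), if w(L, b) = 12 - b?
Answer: -370 + 5*√3 ≈ -361.34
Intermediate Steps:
a = -111 (a = -3 + 4*(-27) = -3 - 108 = -111)
(-190 - 180) + √(73 + w(a, 10)) = (-190 - 180) + √(73 + (12 - 1*10)) = -370 + √(73 + (12 - 10)) = -370 + √(73 + 2) = -370 + √75 = -370 + 5*√3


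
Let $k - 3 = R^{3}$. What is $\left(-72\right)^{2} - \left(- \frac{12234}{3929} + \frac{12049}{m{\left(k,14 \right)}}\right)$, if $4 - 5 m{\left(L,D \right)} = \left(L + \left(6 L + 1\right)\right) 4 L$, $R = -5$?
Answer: $\frac{1696737253361}{327097108} \approx 5187.3$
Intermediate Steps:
$k = -122$ ($k = 3 + \left(-5\right)^{3} = 3 - 125 = -122$)
$m{\left(L,D \right)} = \frac{4}{5} - \frac{4 L \left(1 + 7 L\right)}{5}$ ($m{\left(L,D \right)} = \frac{4}{5} - \frac{\left(L + \left(6 L + 1\right)\right) 4 L}{5} = \frac{4}{5} - \frac{\left(L + \left(1 + 6 L\right)\right) 4 L}{5} = \frac{4}{5} - \frac{\left(1 + 7 L\right) 4 L}{5} = \frac{4}{5} - \frac{4 L \left(1 + 7 L\right)}{5}$)
$\left(-72\right)^{2} - \left(- \frac{12234}{3929} + \frac{12049}{m{\left(k,14 \right)}}\right) = \left(-72\right)^{2} - \left(- \frac{12234}{3929} + \frac{12049}{\frac{4}{5} - \frac{28 \left(-122\right)^{2}}{5} - - \frac{488}{5}}\right) = 5184 - \left(- \frac{12234}{3929} + \frac{12049}{\frac{4}{5} - \frac{416752}{5} + \frac{488}{5}}\right) = 5184 + \left(\frac{12234}{3929} - \frac{12049}{\frac{4}{5} - \frac{416752}{5} + \frac{488}{5}}\right) = 5184 + \left(\frac{12234}{3929} - \frac{12049}{-83252}\right) = 5184 + \left(\frac{12234}{3929} - - \frac{12049}{83252}\right) = 5184 + \left(\frac{12234}{3929} + \frac{12049}{83252}\right) = 5184 + \frac{1065845489}{327097108} = \frac{1696737253361}{327097108}$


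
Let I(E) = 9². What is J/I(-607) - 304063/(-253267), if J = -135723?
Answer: -11449842646/6838209 ≈ -1674.4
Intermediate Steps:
I(E) = 81
J/I(-607) - 304063/(-253267) = -135723/81 - 304063/(-253267) = -135723*1/81 - 304063*(-1/253267) = -45241/27 + 304063/253267 = -11449842646/6838209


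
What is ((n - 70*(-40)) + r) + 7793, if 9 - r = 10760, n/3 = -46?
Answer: -296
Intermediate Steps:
n = -138 (n = 3*(-46) = -138)
r = -10751 (r = 9 - 1*10760 = 9 - 10760 = -10751)
((n - 70*(-40)) + r) + 7793 = ((-138 - 70*(-40)) - 10751) + 7793 = ((-138 + 2800) - 10751) + 7793 = (2662 - 10751) + 7793 = -8089 + 7793 = -296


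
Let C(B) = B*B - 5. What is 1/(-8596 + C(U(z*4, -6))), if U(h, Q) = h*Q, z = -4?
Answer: 1/615 ≈ 0.0016260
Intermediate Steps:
U(h, Q) = Q*h
C(B) = -5 + B² (C(B) = B² - 5 = -5 + B²)
1/(-8596 + C(U(z*4, -6))) = 1/(-8596 + (-5 + (-(-24)*4)²)) = 1/(-8596 + (-5 + (-6*(-16))²)) = 1/(-8596 + (-5 + 96²)) = 1/(-8596 + (-5 + 9216)) = 1/(-8596 + 9211) = 1/615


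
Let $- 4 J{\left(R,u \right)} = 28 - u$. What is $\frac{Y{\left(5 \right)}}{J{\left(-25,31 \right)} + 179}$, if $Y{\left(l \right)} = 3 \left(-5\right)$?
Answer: $- \frac{60}{719} \approx -0.083449$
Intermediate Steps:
$J{\left(R,u \right)} = -7 + \frac{u}{4}$ ($J{\left(R,u \right)} = - \frac{28 - u}{4} = -7 + \frac{u}{4}$)
$Y{\left(l \right)} = -15$
$\frac{Y{\left(5 \right)}}{J{\left(-25,31 \right)} + 179} = \frac{1}{\left(-7 + \frac{1}{4} \cdot 31\right) + 179} \left(-15\right) = \frac{1}{\left(-7 + \frac{31}{4}\right) + 179} \left(-15\right) = \frac{1}{\frac{3}{4} + 179} \left(-15\right) = \frac{1}{\frac{719}{4}} \left(-15\right) = \frac{4}{719} \left(-15\right) = - \frac{60}{719}$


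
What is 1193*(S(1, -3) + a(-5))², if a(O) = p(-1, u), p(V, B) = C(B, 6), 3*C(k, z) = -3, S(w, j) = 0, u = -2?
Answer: 1193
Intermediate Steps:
C(k, z) = -1 (C(k, z) = (⅓)*(-3) = -1)
p(V, B) = -1
a(O) = -1
1193*(S(1, -3) + a(-5))² = 1193*(0 - 1)² = 1193*(-1)² = 1193*1 = 1193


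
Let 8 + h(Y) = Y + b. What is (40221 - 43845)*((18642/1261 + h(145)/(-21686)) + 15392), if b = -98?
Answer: -58724768077860/1051771 ≈ -5.5834e+7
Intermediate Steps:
h(Y) = -106 + Y (h(Y) = -8 + (Y - 98) = -8 + (-98 + Y) = -106 + Y)
(40221 - 43845)*((18642/1261 + h(145)/(-21686)) + 15392) = (40221 - 43845)*((18642/1261 + (-106 + 145)/(-21686)) + 15392) = -3624*((18642*(1/1261) + 39*(-1/21686)) + 15392) = -3624*((1434/97 - 39/21686) + 15392) = -3624*(31093941/2103542 + 15392) = -3624*32408812405/2103542 = -58724768077860/1051771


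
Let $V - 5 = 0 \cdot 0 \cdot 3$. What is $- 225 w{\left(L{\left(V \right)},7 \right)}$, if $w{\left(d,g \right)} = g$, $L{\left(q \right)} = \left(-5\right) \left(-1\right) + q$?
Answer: $-1575$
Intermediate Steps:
$V = 5$ ($V = 5 + 0 \cdot 0 \cdot 3 = 5 + 0 \cdot 3 = 5 + 0 = 5$)
$L{\left(q \right)} = 5 + q$
$- 225 w{\left(L{\left(V \right)},7 \right)} = \left(-225\right) 7 = -1575$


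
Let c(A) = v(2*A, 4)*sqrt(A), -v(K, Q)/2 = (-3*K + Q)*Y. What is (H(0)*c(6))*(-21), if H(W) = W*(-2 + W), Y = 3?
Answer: 0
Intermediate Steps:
v(K, Q) = -6*Q + 18*K (v(K, Q) = -2*(-3*K + Q)*3 = -2*(Q - 3*K)*3 = -2*(-9*K + 3*Q) = -6*Q + 18*K)
c(A) = sqrt(A)*(-24 + 36*A) (c(A) = (-6*4 + 18*(2*A))*sqrt(A) = (-24 + 36*A)*sqrt(A) = sqrt(A)*(-24 + 36*A))
(H(0)*c(6))*(-21) = ((0*(-2 + 0))*(sqrt(6)*(-24 + 36*6)))*(-21) = ((0*(-2))*(sqrt(6)*(-24 + 216)))*(-21) = (0*(sqrt(6)*192))*(-21) = (0*(192*sqrt(6)))*(-21) = 0*(-21) = 0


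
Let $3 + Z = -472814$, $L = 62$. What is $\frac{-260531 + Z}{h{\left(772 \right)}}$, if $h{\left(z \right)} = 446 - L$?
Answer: $- \frac{183337}{96} \approx -1909.8$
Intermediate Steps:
$Z = -472817$ ($Z = -3 - 472814 = -472817$)
$h{\left(z \right)} = 384$ ($h{\left(z \right)} = 446 - 62 = 384$)
$\frac{-260531 + Z}{h{\left(772 \right)}} = \frac{-260531 - 472817}{384} = \left(-733348\right) \frac{1}{384} = - \frac{183337}{96}$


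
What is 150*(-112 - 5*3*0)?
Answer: -16800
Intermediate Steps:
150*(-112 - 5*3*0) = 150*(-112 - 15*0) = 150*(-112 + 0) = 150*(-112) = -16800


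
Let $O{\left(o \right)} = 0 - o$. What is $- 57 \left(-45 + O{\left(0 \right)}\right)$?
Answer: $2565$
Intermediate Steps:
$O{\left(o \right)} = - o$
$- 57 \left(-45 + O{\left(0 \right)}\right) = - 57 \left(-45 - 0\right) = - 57 \left(-45 + 0\right) = \left(-57\right) \left(-45\right) = 2565$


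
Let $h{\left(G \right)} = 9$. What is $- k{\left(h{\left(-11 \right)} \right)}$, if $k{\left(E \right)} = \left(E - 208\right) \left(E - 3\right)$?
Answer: $1194$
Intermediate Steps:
$k{\left(E \right)} = \left(-208 + E\right) \left(-3 + E\right)$
$- k{\left(h{\left(-11 \right)} \right)} = - (624 + 9^{2} - 1899) = - (624 + 81 - 1899) = \left(-1\right) \left(-1194\right) = 1194$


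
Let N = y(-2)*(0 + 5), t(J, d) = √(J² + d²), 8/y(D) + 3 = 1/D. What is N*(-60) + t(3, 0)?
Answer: 4821/7 ≈ 688.71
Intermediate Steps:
y(D) = 8/(-3 + 1/D)
N = -80/7 (N = (-8*(-2)/(-1 + 3*(-2)))*(0 + 5) = -8*(-2)/(-1 - 6)*5 = -8*(-2)/(-7)*5 = -8*(-2)*(-⅐)*5 = -16/7*5 = -80/7 ≈ -11.429)
N*(-60) + t(3, 0) = -80/7*(-60) + √(3² + 0²) = 4800/7 + √(9 + 0) = 4800/7 + √9 = 4800/7 + 3 = 4821/7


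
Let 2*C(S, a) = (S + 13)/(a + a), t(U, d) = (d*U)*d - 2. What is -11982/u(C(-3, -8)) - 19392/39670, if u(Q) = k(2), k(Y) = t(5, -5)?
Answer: -79618526/813235 ≈ -97.903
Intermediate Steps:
t(U, d) = -2 + U*d² (t(U, d) = (U*d)*d - 2 = U*d² - 2 = -2 + U*d²)
C(S, a) = (13 + S)/(4*a) (C(S, a) = ((S + 13)/(a + a))/2 = ((13 + S)/((2*a)))/2 = ((13 + S)*(1/(2*a)))/2 = ((13 + S)/(2*a))/2 = (13 + S)/(4*a))
k(Y) = 123 (k(Y) = -2 + 5*(-5)² = -2 + 5*25 = -2 + 125 = 123)
u(Q) = 123
-11982/u(C(-3, -8)) - 19392/39670 = -11982/123 - 19392/39670 = -11982*1/123 - 19392*1/39670 = -3994/41 - 9696/19835 = -79618526/813235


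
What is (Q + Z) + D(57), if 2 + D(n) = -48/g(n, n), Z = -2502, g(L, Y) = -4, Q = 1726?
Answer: -766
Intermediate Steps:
D(n) = 10 (D(n) = -2 - 48/(-4) = -2 - 48*(-1/4) = -2 + 12 = 10)
(Q + Z) + D(57) = (1726 - 2502) + 10 = -776 + 10 = -766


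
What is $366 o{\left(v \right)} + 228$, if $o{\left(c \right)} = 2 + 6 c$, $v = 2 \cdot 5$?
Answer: $22920$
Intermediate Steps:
$v = 10$
$366 o{\left(v \right)} + 228 = 366 \left(2 + 6 \cdot 10\right) + 228 = 366 \left(2 + 60\right) + 228 = 366 \cdot 62 + 228 = 22692 + 228 = 22920$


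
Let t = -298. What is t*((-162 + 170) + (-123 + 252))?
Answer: -40826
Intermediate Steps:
t*((-162 + 170) + (-123 + 252)) = -298*((-162 + 170) + (-123 + 252)) = -298*(8 + 129) = -298*137 = -40826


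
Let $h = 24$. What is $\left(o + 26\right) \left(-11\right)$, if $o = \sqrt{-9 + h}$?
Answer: $-286 - 11 \sqrt{15} \approx -328.6$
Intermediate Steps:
$o = \sqrt{15}$ ($o = \sqrt{-9 + 24} = \sqrt{15} \approx 3.873$)
$\left(o + 26\right) \left(-11\right) = \left(\sqrt{15} + 26\right) \left(-11\right) = \left(26 + \sqrt{15}\right) \left(-11\right) = -286 - 11 \sqrt{15}$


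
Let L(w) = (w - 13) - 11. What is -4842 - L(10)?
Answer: -4828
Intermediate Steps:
L(w) = -24 + w (L(w) = (-13 + w) - 11 = -24 + w)
-4842 - L(10) = -4842 - (-24 + 10) = -4842 - 1*(-14) = -4842 + 14 = -4828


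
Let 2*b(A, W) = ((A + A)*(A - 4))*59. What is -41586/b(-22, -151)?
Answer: -20793/16874 ≈ -1.2323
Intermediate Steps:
b(A, W) = 59*A*(-4 + A) (b(A, W) = (((A + A)*(A - 4))*59)/2 = (((2*A)*(-4 + A))*59)/2 = ((2*A*(-4 + A))*59)/2 = (118*A*(-4 + A))/2 = 59*A*(-4 + A))
-41586/b(-22, -151) = -41586*(-1/(1298*(-4 - 22))) = -41586/(59*(-22)*(-26)) = -41586/33748 = -41586*1/33748 = -20793/16874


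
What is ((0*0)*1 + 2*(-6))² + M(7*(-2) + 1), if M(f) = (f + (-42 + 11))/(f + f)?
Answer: 1894/13 ≈ 145.69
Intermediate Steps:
M(f) = (-31 + f)/(2*f) (M(f) = (f - 31)/((2*f)) = (-31 + f)*(1/(2*f)) = (-31 + f)/(2*f))
((0*0)*1 + 2*(-6))² + M(7*(-2) + 1) = ((0*0)*1 + 2*(-6))² + (-31 + (7*(-2) + 1))/(2*(7*(-2) + 1)) = (0*1 - 12)² + (-31 + (-14 + 1))/(2*(-14 + 1)) = (0 - 12)² + (½)*(-31 - 13)/(-13) = (-12)² + (½)*(-1/13)*(-44) = 144 + 22/13 = 1894/13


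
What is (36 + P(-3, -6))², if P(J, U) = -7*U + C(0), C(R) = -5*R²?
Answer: 6084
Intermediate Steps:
P(J, U) = -7*U (P(J, U) = -7*U - 5*0² = -7*U - 5*0 = -7*U + 0 = -7*U)
(36 + P(-3, -6))² = (36 - 7*(-6))² = (36 + 42)² = 78² = 6084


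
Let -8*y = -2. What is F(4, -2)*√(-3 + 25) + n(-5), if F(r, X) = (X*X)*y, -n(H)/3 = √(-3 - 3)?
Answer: √22 - 3*I*√6 ≈ 4.6904 - 7.3485*I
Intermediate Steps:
y = ¼ (y = -⅛*(-2) = ¼ ≈ 0.25000)
n(H) = -3*I*√6 (n(H) = -3*√(-3 - 3) = -3*I*√6)
F(r, X) = X²/4 (F(r, X) = (X*X)*(¼) = X²*(¼) = X²/4)
F(4, -2)*√(-3 + 25) + n(-5) = ((¼)*(-2)²)*√(-3 + 25) - 3*I*√6 = ((¼)*4)*√22 - 3*I*√6 = 1*√22 - 3*I*√6 = √22 - 3*I*√6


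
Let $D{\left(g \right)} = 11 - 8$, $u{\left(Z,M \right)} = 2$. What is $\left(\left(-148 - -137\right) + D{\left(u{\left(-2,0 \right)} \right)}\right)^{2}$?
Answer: $64$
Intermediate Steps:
$D{\left(g \right)} = 3$ ($D{\left(g \right)} = 11 - 8 = 3$)
$\left(\left(-148 - -137\right) + D{\left(u{\left(-2,0 \right)} \right)}\right)^{2} = \left(\left(-148 - -137\right) + 3\right)^{2} = \left(\left(-148 + 137\right) + 3\right)^{2} = \left(-11 + 3\right)^{2} = \left(-8\right)^{2} = 64$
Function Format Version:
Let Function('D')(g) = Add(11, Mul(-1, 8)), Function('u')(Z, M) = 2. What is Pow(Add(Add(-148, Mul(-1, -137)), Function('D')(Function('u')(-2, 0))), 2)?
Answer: 64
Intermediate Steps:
Function('D')(g) = 3 (Function('D')(g) = Add(11, -8) = 3)
Pow(Add(Add(-148, Mul(-1, -137)), Function('D')(Function('u')(-2, 0))), 2) = Pow(Add(Add(-148, Mul(-1, -137)), 3), 2) = Pow(Add(Add(-148, 137), 3), 2) = Pow(Add(-11, 3), 2) = Pow(-8, 2) = 64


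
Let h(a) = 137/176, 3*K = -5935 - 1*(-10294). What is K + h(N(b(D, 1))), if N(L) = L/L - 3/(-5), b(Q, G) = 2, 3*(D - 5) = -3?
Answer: 255865/176 ≈ 1453.8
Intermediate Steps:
D = 4 (D = 5 + (⅓)*(-3) = 5 - 1 = 4)
K = 1453 (K = (-5935 - 1*(-10294))/3 = (-5935 + 10294)/3 = (⅓)*4359 = 1453)
N(L) = 8/5 (N(L) = 1 - 3*(-⅕) = 1 + ⅗ = 8/5)
h(a) = 137/176 (h(a) = 137*(1/176) = 137/176)
K + h(N(b(D, 1))) = 1453 + 137/176 = 255865/176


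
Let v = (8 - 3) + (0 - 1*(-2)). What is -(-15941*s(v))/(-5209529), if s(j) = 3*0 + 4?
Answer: -63764/5209529 ≈ -0.012240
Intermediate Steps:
v = 7 (v = 5 + (0 + 2) = 5 + 2 = 7)
s(j) = 4 (s(j) = 0 + 4 = 4)
-(-15941*s(v))/(-5209529) = -(-15941*4)/(-5209529) = -(-63764)*(-1)/5209529 = -1*63764/5209529 = -63764/5209529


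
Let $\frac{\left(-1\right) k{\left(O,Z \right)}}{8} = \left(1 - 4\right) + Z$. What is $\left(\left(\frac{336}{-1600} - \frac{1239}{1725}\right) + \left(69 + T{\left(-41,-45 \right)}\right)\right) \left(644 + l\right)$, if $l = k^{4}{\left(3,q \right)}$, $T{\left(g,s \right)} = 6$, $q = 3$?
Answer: $\frac{238511}{5} \approx 47702.0$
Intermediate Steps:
$k{\left(O,Z \right)} = 24 - 8 Z$ ($k{\left(O,Z \right)} = - 8 \left(\left(1 - 4\right) + Z\right) = - 8 \left(-3 + Z\right) = 24 - 8 Z$)
$l = 0$ ($l = \left(24 - 24\right)^{4} = 0^{4} = 0$)
$\left(\left(\frac{336}{-1600} - \frac{1239}{1725}\right) + \left(69 + T{\left(-41,-45 \right)}\right)\right) \left(644 + l\right) = \left(\left(\frac{336}{-1600} - \frac{1239}{1725}\right) + \left(69 + 6\right)\right) \left(644 + 0\right) = \left(\left(336 \left(- \frac{1}{1600}\right) - \frac{413}{575}\right) + 75\right) 644 = \left(\left(- \frac{21}{100} - \frac{413}{575}\right) + 75\right) 644 = \left(- \frac{427}{460} + 75\right) 644 = \frac{34073}{460} \cdot 644 = \frac{238511}{5}$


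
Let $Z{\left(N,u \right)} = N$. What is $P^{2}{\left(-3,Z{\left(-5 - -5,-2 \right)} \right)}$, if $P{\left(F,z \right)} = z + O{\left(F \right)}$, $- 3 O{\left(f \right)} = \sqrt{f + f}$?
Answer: $- \frac{2}{3} \approx -0.66667$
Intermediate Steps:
$O{\left(f \right)} = - \frac{\sqrt{2} \sqrt{f}}{3}$ ($O{\left(f \right)} = - \frac{\sqrt{f + f}}{3} = - \frac{\sqrt{2 f}}{3} = - \frac{\sqrt{2} \sqrt{f}}{3}$)
$P{\left(F,z \right)} = z - \frac{\sqrt{2} \sqrt{F}}{3}$
$P^{2}{\left(-3,Z{\left(-5 - -5,-2 \right)} \right)} = \left(\left(-5 - -5\right) - \frac{\sqrt{2} \sqrt{-3}}{3}\right)^{2} = \left(\left(-5 + 5\right) - \frac{\sqrt{2} i \sqrt{3}}{3}\right)^{2} = \left(0 - \frac{i \sqrt{6}}{3}\right)^{2} = \left(- \frac{i \sqrt{6}}{3}\right)^{2} = - \frac{2}{3}$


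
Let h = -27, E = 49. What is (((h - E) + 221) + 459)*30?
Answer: 18120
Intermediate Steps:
(((h - E) + 221) + 459)*30 = (((-27 - 1*49) + 221) + 459)*30 = (((-27 - 49) + 221) + 459)*30 = ((-76 + 221) + 459)*30 = (145 + 459)*30 = 604*30 = 18120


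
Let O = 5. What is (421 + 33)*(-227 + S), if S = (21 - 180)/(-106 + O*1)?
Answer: -10336672/101 ≈ -1.0234e+5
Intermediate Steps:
S = 159/101 (S = (21 - 180)/(-106 + 5*1) = -159/(-106 + 5) = -159/(-101) = -159*(-1/101) = 159/101 ≈ 1.5743)
(421 + 33)*(-227 + S) = (421 + 33)*(-227 + 159/101) = 454*(-22768/101) = -10336672/101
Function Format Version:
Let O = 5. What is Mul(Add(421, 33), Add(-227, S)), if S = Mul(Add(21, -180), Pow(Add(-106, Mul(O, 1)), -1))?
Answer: Rational(-10336672, 101) ≈ -1.0234e+5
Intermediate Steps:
S = Rational(159, 101) (S = Mul(Add(21, -180), Pow(Add(-106, Mul(5, 1)), -1)) = Mul(-159, Pow(Add(-106, 5), -1)) = Mul(-159, Pow(-101, -1)) = Mul(-159, Rational(-1, 101)) = Rational(159, 101) ≈ 1.5743)
Mul(Add(421, 33), Add(-227, S)) = Mul(Add(421, 33), Add(-227, Rational(159, 101))) = Mul(454, Rational(-22768, 101)) = Rational(-10336672, 101)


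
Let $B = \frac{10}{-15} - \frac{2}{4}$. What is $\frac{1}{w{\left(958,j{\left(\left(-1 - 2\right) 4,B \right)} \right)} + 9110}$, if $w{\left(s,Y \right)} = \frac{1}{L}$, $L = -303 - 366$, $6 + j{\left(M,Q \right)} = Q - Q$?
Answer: $\frac{669}{6094589} \approx 0.00010977$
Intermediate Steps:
$B = - \frac{7}{6}$ ($B = 10 \left(- \frac{1}{15}\right) - \frac{1}{2} = - \frac{2}{3} - \frac{1}{2} = - \frac{7}{6} \approx -1.1667$)
$j{\left(M,Q \right)} = -6$ ($j{\left(M,Q \right)} = -6 + \left(Q - Q\right) = -6 + 0 = -6$)
$L = -669$
$w{\left(s,Y \right)} = - \frac{1}{669}$ ($w{\left(s,Y \right)} = \frac{1}{-669} = - \frac{1}{669}$)
$\frac{1}{w{\left(958,j{\left(\left(-1 - 2\right) 4,B \right)} \right)} + 9110} = \frac{1}{- \frac{1}{669} + 9110} = \frac{1}{\frac{6094589}{669}} = \frac{669}{6094589}$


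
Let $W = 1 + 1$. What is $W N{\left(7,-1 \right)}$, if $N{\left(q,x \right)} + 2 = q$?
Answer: $10$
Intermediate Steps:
$N{\left(q,x \right)} = -2 + q$
$W = 2$
$W N{\left(7,-1 \right)} = 2 \left(-2 + 7\right) = 2 \cdot 5 = 10$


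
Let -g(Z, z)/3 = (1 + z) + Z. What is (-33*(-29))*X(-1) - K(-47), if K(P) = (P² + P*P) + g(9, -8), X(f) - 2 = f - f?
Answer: -2498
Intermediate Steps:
g(Z, z) = -3 - 3*Z - 3*z (g(Z, z) = -3*((1 + z) + Z) = -3*(1 + Z + z) = -3 - 3*Z - 3*z)
X(f) = 2 (X(f) = 2 + (f - f) = 2 + 0 = 2)
K(P) = -6 + 2*P² (K(P) = (P² + P*P) + (-3 - 3*9 - 3*(-8)) = (P² + P²) + (-3 - 27 + 24) = 2*P² - 6 = -6 + 2*P²)
(-33*(-29))*X(-1) - K(-47) = -33*(-29)*2 - (-6 + 2*(-47)²) = 957*2 - (-6 + 2*2209) = 1914 - (-6 + 4418) = 1914 - 1*4412 = 1914 - 4412 = -2498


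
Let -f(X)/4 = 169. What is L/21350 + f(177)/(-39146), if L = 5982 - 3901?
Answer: 47947713/417883550 ≈ 0.11474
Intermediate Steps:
L = 2081
f(X) = -676 (f(X) = -4*169 = -676)
L/21350 + f(177)/(-39146) = 2081/21350 - 676/(-39146) = 2081*(1/21350) - 676*(-1/39146) = 2081/21350 + 338/19573 = 47947713/417883550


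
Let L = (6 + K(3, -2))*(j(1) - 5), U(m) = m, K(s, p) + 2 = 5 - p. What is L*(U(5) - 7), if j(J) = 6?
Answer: -22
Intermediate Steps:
K(s, p) = 3 - p (K(s, p) = -2 + (5 - p) = 3 - p)
L = 11 (L = (6 + (3 - 1*(-2)))*(6 - 5) = (6 + (3 + 2))*1 = (6 + 5)*1 = 11*1 = 11)
L*(U(5) - 7) = 11*(5 - 7) = 11*(-2) = -22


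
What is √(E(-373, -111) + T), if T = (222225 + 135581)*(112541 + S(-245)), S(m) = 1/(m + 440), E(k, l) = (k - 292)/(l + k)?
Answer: √741093480806105505/4290 ≈ 2.0067e+5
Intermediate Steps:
E(k, l) = (-292 + k)/(k + l)
S(m) = 1/(440 + m)
T = 7852230141776/195 (T = (222225 + 135581)*(112541 + 1/(440 - 245)) = 357806*(112541 + 1/195) = 357806*(21945496/195) = 7852230141776/195 ≈ 4.0268e+10)
√(E(-373, -111) + T) = √((-292 - 373)/(-373 - 111) + 7852230141776/195) = √(-665/(-484) + 7852230141776/195) = √(-1/484*(-665) + 7852230141776/195) = √(665/484 + 7852230141776/195) = √(3800479388749259/94380) = √741093480806105505/4290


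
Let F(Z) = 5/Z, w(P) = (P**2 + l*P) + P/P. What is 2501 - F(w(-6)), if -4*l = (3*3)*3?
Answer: 77529/31 ≈ 2500.9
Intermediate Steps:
l = -27/4 (l = -3*3*3/4 = -9*3/4 = -1/4*27 = -27/4 ≈ -6.7500)
w(P) = 1 + P**2 - 27*P/4 (w(P) = (P**2 - 27*P/4) + P/P = (P**2 - 27*P/4) + 1 = 1 + P**2 - 27*P/4)
2501 - F(w(-6)) = 2501 - 5/(1 + (-6)**2 - 27/4*(-6)) = 2501 - 5/(1 + 36 + 81/2) = 2501 - 5/155/2 = 2501 - 5*2/155 = 2501 - 1*2/31 = 2501 - 2/31 = 77529/31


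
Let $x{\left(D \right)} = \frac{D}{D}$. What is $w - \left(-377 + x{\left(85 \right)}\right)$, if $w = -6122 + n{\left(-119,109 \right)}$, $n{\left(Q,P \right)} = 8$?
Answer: $-5738$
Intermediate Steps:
$x{\left(D \right)} = 1$
$w = -6114$ ($w = -6122 + 8 = -6114$)
$w - \left(-377 + x{\left(85 \right)}\right) = -6114 + \left(377 - 1\right) = -6114 + 376 = -5738$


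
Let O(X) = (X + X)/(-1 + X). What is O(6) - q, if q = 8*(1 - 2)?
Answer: 52/5 ≈ 10.400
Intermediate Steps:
O(X) = 2*X/(-1 + X) (O(X) = (2*X)/(-1 + X) = 2*X/(-1 + X))
q = -8 (q = 8*(-1) = -8)
O(6) - q = 2*6/(-1 + 6) - 1*(-8) = 2*6/5 + 8 = 2*6*(1/5) + 8 = 12/5 + 8 = 52/5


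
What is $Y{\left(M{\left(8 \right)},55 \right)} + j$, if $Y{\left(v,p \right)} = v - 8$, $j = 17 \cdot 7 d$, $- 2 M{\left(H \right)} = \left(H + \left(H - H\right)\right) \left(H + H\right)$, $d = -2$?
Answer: $-310$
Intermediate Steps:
$M{\left(H \right)} = - H^{2}$ ($M{\left(H \right)} = - \frac{\left(H + \left(H - H\right)\right) \left(H + H\right)}{2} = - \frac{\left(H + 0\right) 2 H}{2} = - \frac{H 2 H}{2} = - \frac{2 H^{2}}{2} = - H^{2}$)
$j = -238$ ($j = 17 \cdot 7 \left(-2\right) = 119 \left(-2\right) = -238$)
$Y{\left(v,p \right)} = -8 + v$
$Y{\left(M{\left(8 \right)},55 \right)} + j = \left(-8 - 8^{2}\right) - 238 = \left(-8 - 64\right) - 238 = -72 - 238 = -310$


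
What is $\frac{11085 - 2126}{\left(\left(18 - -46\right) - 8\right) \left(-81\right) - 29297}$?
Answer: $- \frac{8959}{33833} \approx -0.2648$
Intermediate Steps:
$\frac{11085 - 2126}{\left(\left(18 - -46\right) - 8\right) \left(-81\right) - 29297} = \frac{8959}{\left(\left(18 + 46\right) - 8\right) \left(-81\right) - 29297} = \frac{8959}{\left(64 - 8\right) \left(-81\right) - 29297} = \frac{8959}{56 \left(-81\right) - 29297} = \frac{8959}{-4536 - 29297} = \frac{8959}{-33833} = 8959 \left(- \frac{1}{33833}\right) = - \frac{8959}{33833}$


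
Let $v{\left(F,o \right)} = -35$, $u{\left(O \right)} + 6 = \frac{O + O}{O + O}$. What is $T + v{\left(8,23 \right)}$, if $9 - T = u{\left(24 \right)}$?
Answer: $-21$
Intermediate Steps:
$u{\left(O \right)} = -5$ ($u{\left(O \right)} = -6 + \frac{O + O}{O + O} = -6 + \frac{2 O}{2 O} = -6 + 2 O \frac{1}{2 O} = -6 + 1 = -5$)
$T = 14$ ($T = 9 - -5 = 9 + 5 = 14$)
$T + v{\left(8,23 \right)} = 14 - 35 = -21$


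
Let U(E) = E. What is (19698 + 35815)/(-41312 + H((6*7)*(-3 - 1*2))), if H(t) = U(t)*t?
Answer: 55513/2788 ≈ 19.911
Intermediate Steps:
H(t) = t² (H(t) = t*t = t²)
(19698 + 35815)/(-41312 + H((6*7)*(-3 - 1*2))) = (19698 + 35815)/(-41312 + ((6*7)*(-3 - 1*2))²) = 55513/(-41312 + (42*(-3 - 2))²) = 55513/(-41312 + (42*(-5))²) = 55513/(-41312 + (-210)²) = 55513/(-41312 + 44100) = 55513/2788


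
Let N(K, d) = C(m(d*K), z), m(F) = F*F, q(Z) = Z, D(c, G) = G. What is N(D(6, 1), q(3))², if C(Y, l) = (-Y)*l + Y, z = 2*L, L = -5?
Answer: 9801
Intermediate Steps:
z = -10 (z = 2*(-5) = -10)
m(F) = F²
C(Y, l) = Y - Y*l (C(Y, l) = -Y*l + Y = Y - Y*l)
N(K, d) = 11*K²*d² (N(K, d) = (d*K)²*(1 - 1*(-10)) = (K*d)²*(1 + 10) = (K²*d²)*11 = 11*K²*d²)
N(D(6, 1), q(3))² = (11*1²*3²)² = (11*1*9)² = 99² = 9801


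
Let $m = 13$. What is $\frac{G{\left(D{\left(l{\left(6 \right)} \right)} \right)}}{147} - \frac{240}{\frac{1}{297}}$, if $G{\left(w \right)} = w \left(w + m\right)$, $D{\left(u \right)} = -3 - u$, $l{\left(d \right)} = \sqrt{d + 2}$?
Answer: $- \frac{10478182}{147} - \frac{2 \sqrt{2}}{21} \approx -71280.0$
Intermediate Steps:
$l{\left(d \right)} = \sqrt{2 + d}$
$G{\left(w \right)} = w \left(13 + w\right)$ ($G{\left(w \right)} = w \left(w + 13\right) = w \left(13 + w\right)$)
$\frac{G{\left(D{\left(l{\left(6 \right)} \right)} \right)}}{147} - \frac{240}{\frac{1}{297}} = \frac{\left(-3 - \sqrt{2 + 6}\right) \left(13 - \left(3 + \sqrt{2 + 6}\right)\right)}{147} - \frac{240}{\frac{1}{297}} = \left(-3 - \sqrt{8}\right) \left(13 - \left(3 + \sqrt{8}\right)\right) \frac{1}{147} - 240 \frac{1}{\frac{1}{297}} = \left(-3 - 2 \sqrt{2}\right) \left(13 - \left(3 + 2 \sqrt{2}\right)\right) \frac{1}{147} - 71280 = \left(-3 - 2 \sqrt{2}\right) \left(10 - 2 \sqrt{2}\right) \frac{1}{147} - 71280 = \frac{\left(-3 - 2 \sqrt{2}\right) \left(10 - 2 \sqrt{2}\right)}{147} - 71280 = -71280 + \frac{\left(-3 - 2 \sqrt{2}\right) \left(10 - 2 \sqrt{2}\right)}{147}$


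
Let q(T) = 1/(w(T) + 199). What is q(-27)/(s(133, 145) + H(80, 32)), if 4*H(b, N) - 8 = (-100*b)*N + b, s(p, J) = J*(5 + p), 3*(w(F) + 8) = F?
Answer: -1/8002176 ≈ -1.2497e-7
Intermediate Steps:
w(F) = -8 + F/3
H(b, N) = 2 + b/4 - 25*N*b (H(b, N) = 2 + ((-100*b)*N + b)/4 = 2 + (-100*N*b + b)/4 = 2 + (b - 100*N*b)/4 = 2 + (b/4 - 25*N*b) = 2 + b/4 - 25*N*b)
q(T) = 1/(191 + T/3) (q(T) = 1/((-8 + T/3) + 199) = 1/(191 + T/3))
q(-27)/(s(133, 145) + H(80, 32)) = (3/(573 - 27))/(145*(5 + 133) + (2 + (1/4)*80 - 25*32*80)) = (3/546)/(145*138 + (2 + 20 - 64000)) = (3*(1/546))/(20010 - 63978) = (1/182)/(-43968) = (1/182)*(-1/43968) = -1/8002176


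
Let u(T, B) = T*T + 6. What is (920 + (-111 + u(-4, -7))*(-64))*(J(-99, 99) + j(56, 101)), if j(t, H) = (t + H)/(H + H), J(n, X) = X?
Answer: 66672740/101 ≈ 6.6013e+5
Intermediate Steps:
u(T, B) = 6 + T² (u(T, B) = T² + 6 = 6 + T²)
j(t, H) = (H + t)/(2*H) (j(t, H) = (H + t)/((2*H)) = (H + t)*(1/(2*H)) = (H + t)/(2*H))
(920 + (-111 + u(-4, -7))*(-64))*(J(-99, 99) + j(56, 101)) = (920 + (-111 + (6 + (-4)²))*(-64))*(99 + (½)*(101 + 56)/101) = (920 + (-111 + (6 + 16))*(-64))*(99 + (½)*(1/101)*157) = (920 + (-111 + 22)*(-64))*(99 + 157/202) = (920 - 89*(-64))*(20155/202) = (920 + 5696)*(20155/202) = 6616*(20155/202) = 66672740/101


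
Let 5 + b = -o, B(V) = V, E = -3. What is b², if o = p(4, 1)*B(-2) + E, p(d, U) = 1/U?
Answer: 0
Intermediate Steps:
o = -5 (o = -2/1 - 3 = 1*(-2) - 3 = -2 - 3 = -5)
b = 0 (b = -5 - 1*(-5) = -5 + 5 = 0)
b² = 0² = 0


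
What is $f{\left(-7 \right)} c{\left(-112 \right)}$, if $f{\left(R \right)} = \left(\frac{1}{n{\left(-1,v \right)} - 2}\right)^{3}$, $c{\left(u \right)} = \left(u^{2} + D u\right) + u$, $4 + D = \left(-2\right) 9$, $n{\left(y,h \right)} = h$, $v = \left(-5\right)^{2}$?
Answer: $\frac{14896}{12167} \approx 1.2243$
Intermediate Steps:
$v = 25$
$D = -22$ ($D = -4 - 18 = -22$)
$c{\left(u \right)} = u^{2} - 21 u$ ($c{\left(u \right)} = \left(u^{2} - 22 u\right) + u = u^{2} - 21 u$)
$f{\left(R \right)} = \frac{1}{12167}$ ($f{\left(R \right)} = \left(\frac{1}{25 - 2}\right)^{3} = \left(\frac{1}{23}\right)^{3} = \frac{1}{12167}$)
$f{\left(-7 \right)} c{\left(-112 \right)} = \frac{\left(-112\right) \left(-21 - 112\right)}{12167} = \frac{\left(-112\right) \left(-133\right)}{12167} = \frac{1}{12167} \cdot 14896 = \frac{14896}{12167}$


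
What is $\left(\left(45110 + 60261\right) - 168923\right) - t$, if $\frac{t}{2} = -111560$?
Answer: $159568$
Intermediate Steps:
$t = -223120$ ($t = 2 \left(-111560\right) = -223120$)
$\left(\left(45110 + 60261\right) - 168923\right) - t = \left(\left(45110 + 60261\right) - 168923\right) - -223120 = \left(105371 - 168923\right) + 223120 = -63552 + 223120 = 159568$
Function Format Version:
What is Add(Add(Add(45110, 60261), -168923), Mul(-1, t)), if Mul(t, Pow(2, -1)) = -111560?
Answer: 159568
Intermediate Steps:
t = -223120 (t = Mul(2, -111560) = -223120)
Add(Add(Add(45110, 60261), -168923), Mul(-1, t)) = Add(Add(Add(45110, 60261), -168923), Mul(-1, -223120)) = Add(Add(105371, -168923), 223120) = Add(-63552, 223120) = 159568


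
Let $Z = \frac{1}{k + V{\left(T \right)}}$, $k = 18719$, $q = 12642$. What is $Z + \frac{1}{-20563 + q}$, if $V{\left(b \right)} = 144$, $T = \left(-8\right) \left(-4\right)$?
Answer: $- \frac{10942}{149413823} \approx -7.3233 \cdot 10^{-5}$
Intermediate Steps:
$T = 32$
$Z = \frac{1}{18863}$ ($Z = \frac{1}{18719 + 144} = \frac{1}{18863} \approx 5.3014 \cdot 10^{-5}$)
$Z + \frac{1}{-20563 + q} = \frac{1}{18863} + \frac{1}{-20563 + 12642} = \frac{1}{18863} + \frac{1}{-7921} = \frac{1}{18863} - \frac{1}{7921} = - \frac{10942}{149413823}$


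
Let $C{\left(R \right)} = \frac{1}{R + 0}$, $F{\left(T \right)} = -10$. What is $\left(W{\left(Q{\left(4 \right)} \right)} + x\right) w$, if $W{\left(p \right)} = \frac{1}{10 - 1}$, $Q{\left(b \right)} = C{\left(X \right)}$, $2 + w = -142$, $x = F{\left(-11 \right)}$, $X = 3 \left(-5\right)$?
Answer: $1424$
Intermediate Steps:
$X = -15$
$x = -10$
$w = -144$ ($w = -2 - 142 = -144$)
$C{\left(R \right)} = \frac{1}{R}$
$Q{\left(b \right)} = - \frac{1}{15}$ ($Q{\left(b \right)} = \frac{1}{-15} = - \frac{1}{15}$)
$W{\left(p \right)} = \frac{1}{9}$
$\left(W{\left(Q{\left(4 \right)} \right)} + x\right) w = \left(\frac{1}{9} - 10\right) \left(-144\right) = \left(- \frac{89}{9}\right) \left(-144\right) = 1424$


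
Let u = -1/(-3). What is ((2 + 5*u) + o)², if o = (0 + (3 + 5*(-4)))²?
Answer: 770884/9 ≈ 85654.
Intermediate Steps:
u = ⅓ (u = -1*(-⅓) = ⅓ ≈ 0.33333)
o = 289 (o = (0 + (3 - 20))² = (0 - 17)² = (-17)² = 289)
((2 + 5*u) + o)² = ((2 + 5*(⅓)) + 289)² = ((2 + 5/3) + 289)² = (11/3 + 289)² = (878/3)² = 770884/9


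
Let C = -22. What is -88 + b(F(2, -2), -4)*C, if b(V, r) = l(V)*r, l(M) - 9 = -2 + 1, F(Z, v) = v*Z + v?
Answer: 616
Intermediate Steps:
F(Z, v) = v + Z*v (F(Z, v) = Z*v + v = v + Z*v)
l(M) = 8 (l(M) = 9 + (-2 + 1) = 9 - 1 = 8)
b(V, r) = 8*r
-88 + b(F(2, -2), -4)*C = -88 + (8*(-4))*(-22) = -88 - 32*(-22) = -88 + 704 = 616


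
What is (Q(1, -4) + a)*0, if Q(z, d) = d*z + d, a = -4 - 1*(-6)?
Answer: 0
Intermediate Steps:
a = 2 (a = -4 + 6 = 2)
Q(z, d) = d + d*z
(Q(1, -4) + a)*0 = (-4*(1 + 1) + 2)*0 = (-4*2 + 2)*0 = (-8 + 2)*0 = -6*0 = 0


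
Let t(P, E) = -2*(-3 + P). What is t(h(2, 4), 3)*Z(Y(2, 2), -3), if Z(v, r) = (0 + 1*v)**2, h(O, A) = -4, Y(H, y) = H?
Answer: 56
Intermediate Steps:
t(P, E) = 6 - 2*P
Z(v, r) = v**2 (Z(v, r) = (0 + v)**2 = v**2)
t(h(2, 4), 3)*Z(Y(2, 2), -3) = (6 - 2*(-4))*2**2 = (6 + 8)*4 = 14*4 = 56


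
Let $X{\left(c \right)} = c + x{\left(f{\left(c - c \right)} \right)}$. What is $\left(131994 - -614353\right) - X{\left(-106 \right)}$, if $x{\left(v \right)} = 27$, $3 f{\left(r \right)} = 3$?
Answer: $746426$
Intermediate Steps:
$f{\left(r \right)} = 1$ ($f{\left(r \right)} = \frac{1}{3} \cdot 3 = 1$)
$X{\left(c \right)} = 27 + c$ ($X{\left(c \right)} = c + 27 = 27 + c$)
$\left(131994 - -614353\right) - X{\left(-106 \right)} = \left(131994 - -614353\right) - \left(27 - 106\right) = \left(131994 + 614353\right) - -79 = 746347 + 79 = 746426$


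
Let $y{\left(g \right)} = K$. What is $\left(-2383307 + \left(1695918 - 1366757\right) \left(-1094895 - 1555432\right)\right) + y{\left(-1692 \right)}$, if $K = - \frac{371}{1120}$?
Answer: $- \frac{139581867032693}{160} \approx -8.7239 \cdot 10^{11}$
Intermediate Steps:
$K = - \frac{53}{160}$ ($K = \left(-371\right) \frac{1}{1120} = - \frac{53}{160} \approx -0.33125$)
$y{\left(g \right)} = - \frac{53}{160}$
$\left(-2383307 + \left(1695918 - 1366757\right) \left(-1094895 - 1555432\right)\right) + y{\left(-1692 \right)} = \left(-2383307 + \left(1695918 - 1366757\right) \left(-1094895 - 1555432\right)\right) - \frac{53}{160} = \left(-2383307 + 329161 \left(-2650327\right)\right) - \frac{53}{160} = \left(-2383307 - 872384285647\right) - \frac{53}{160} = -872386668954 - \frac{53}{160} = - \frac{139581867032693}{160}$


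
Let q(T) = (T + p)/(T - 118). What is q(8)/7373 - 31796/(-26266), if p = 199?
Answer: 12891036409/10651256990 ≈ 1.2103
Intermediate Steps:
q(T) = (199 + T)/(-118 + T) (q(T) = (T + 199)/(T - 118) = (199 + T)/(-118 + T))
q(8)/7373 - 31796/(-26266) = ((199 + 8)/(-118 + 8))/7373 - 31796/(-26266) = (207/(-110))*(1/7373) - 31796*(-1/26266) = -1/110*207*(1/7373) + 15898/13133 = -207/110*1/7373 + 15898/13133 = -207/811030 + 15898/13133 = 12891036409/10651256990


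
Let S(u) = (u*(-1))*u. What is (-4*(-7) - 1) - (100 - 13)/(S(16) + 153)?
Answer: 2868/103 ≈ 27.845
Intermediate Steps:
S(u) = -u² (S(u) = (-u)*u = -u²)
(-4*(-7) - 1) - (100 - 13)/(S(16) + 153) = (-4*(-7) - 1) - (100 - 13)/(-1*16² + 153) = (28 - 1) - 87/(-1*256 + 153) = 27 - 87/(-256 + 153) = 27 - 87/(-103) = 27 - 87*(-1)/103 = 27 - 1*(-87/103) = 27 + 87/103 = 2868/103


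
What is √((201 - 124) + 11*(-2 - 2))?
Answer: √33 ≈ 5.7446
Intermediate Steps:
√((201 - 124) + 11*(-2 - 2)) = √(77 + 11*(-4)) = √(77 - 44) = √33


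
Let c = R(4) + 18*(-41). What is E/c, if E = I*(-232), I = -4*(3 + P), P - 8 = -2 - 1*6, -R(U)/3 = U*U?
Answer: -464/131 ≈ -3.5420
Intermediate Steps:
R(U) = -3*U² (R(U) = -3*U*U = -3*U²)
P = 0 (P = 8 + (-2 - 1*6) = 8 + (-2 - 6) = 8 - 8 = 0)
I = -12 (I = -4*(3 + 0) = -4*3 = -12)
E = 2784 (E = -12*(-232) = 2784)
c = -786 (c = -3*4² + 18*(-41) = -3*16 - 738 = -48 - 738 = -786)
E/c = 2784/(-786) = 2784*(-1/786) = -464/131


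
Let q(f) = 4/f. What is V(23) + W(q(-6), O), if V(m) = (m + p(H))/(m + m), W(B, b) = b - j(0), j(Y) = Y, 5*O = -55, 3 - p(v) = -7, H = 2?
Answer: -473/46 ≈ -10.283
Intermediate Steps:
p(v) = 10 (p(v) = 3 - 1*(-7) = 3 + 7 = 10)
O = -11 (O = (⅕)*(-55) = -11)
W(B, b) = b (W(B, b) = b - 1*0 = b + 0 = b)
V(m) = (10 + m)/(2*m) (V(m) = (m + 10)/(m + m) = (10 + m)/((2*m)) = (10 + m)*(1/(2*m)) = (10 + m)/(2*m))
V(23) + W(q(-6), O) = (½)*(10 + 23)/23 - 11 = (½)*(1/23)*33 - 11 = 33/46 - 11 = -473/46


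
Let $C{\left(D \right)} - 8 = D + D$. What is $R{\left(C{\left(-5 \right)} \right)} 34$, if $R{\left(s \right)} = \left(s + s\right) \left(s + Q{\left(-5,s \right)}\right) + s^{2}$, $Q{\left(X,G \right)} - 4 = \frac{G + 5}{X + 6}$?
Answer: $-544$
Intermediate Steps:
$C{\left(D \right)} = 8 + 2 D$ ($C{\left(D \right)} = 8 + \left(D + D\right) = 8 + 2 D$)
$Q{\left(X,G \right)} = 4 + \frac{5 + G}{6 + X}$ ($Q{\left(X,G \right)} = 4 + \frac{G + 5}{X + 6} = 4 + \frac{5 + G}{6 + X}$)
$R{\left(s \right)} = s^{2} + 2 s \left(9 + 2 s\right)$ ($R{\left(s \right)} = \left(s + s\right) \left(s + \frac{29 + s + 4 \left(-5\right)}{6 - 5}\right) + s^{2} = 2 s \left(s + \frac{29 + s - 20}{1}\right) + s^{2} = 2 s \left(s + 1 \left(9 + s\right)\right) + s^{2} = 2 s \left(s + \left(9 + s\right)\right) + s^{2} = 2 s \left(9 + 2 s\right) + s^{2} = s^{2} + 2 s \left(9 + 2 s\right)$)
$R{\left(C{\left(-5 \right)} \right)} 34 = \left(8 + 2 \left(-5\right)\right) \left(18 + 5 \left(8 + 2 \left(-5\right)\right)\right) 34 = \left(8 - 10\right) \left(18 + 5 \left(8 - 10\right)\right) 34 = - 2 \left(18 + 5 \left(-2\right)\right) 34 = - 2 \left(18 - 10\right) 34 = \left(-2\right) 8 \cdot 34 = \left(-16\right) 34 = -544$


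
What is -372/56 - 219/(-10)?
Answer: 534/35 ≈ 15.257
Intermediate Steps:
-372/56 - 219/(-10) = -372*1/56 - 219*(-⅒) = -93/14 + 219/10 = 534/35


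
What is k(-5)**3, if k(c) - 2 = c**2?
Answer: 19683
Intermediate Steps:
k(c) = 2 + c**2
k(-5)**3 = (2 + (-5)**2)**3 = (2 + 25)**3 = 27**3 = 19683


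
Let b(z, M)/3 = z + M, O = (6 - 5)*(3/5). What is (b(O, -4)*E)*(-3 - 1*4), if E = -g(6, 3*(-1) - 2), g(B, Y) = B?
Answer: -2142/5 ≈ -428.40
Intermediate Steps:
O = ⅗ (O = 1*(3*(⅕)) = 1*(⅗) = ⅗ ≈ 0.60000)
E = -6 (E = -1*6 = -6)
b(z, M) = 3*M + 3*z (b(z, M) = 3*(z + M) = 3*(M + z) = 3*M + 3*z)
(b(O, -4)*E)*(-3 - 1*4) = ((3*(-4) + 3*(⅗))*(-6))*(-3 - 1*4) = ((-12 + 9/5)*(-6))*(-3 - 4) = -51/5*(-6)*(-7) = (306/5)*(-7) = -2142/5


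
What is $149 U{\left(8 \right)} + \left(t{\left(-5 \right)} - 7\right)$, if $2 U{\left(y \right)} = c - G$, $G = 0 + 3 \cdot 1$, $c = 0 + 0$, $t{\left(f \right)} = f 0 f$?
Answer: $- \frac{461}{2} \approx -230.5$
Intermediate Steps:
$t{\left(f \right)} = 0$ ($t{\left(f \right)} = 0 f = 0$)
$c = 0$
$G = 3$ ($G = 0 + 3 = 3$)
$U{\left(y \right)} = - \frac{3}{2}$ ($U{\left(y \right)} = \frac{0 - 3}{2} = \frac{1}{2} \left(-3\right) = - \frac{3}{2}$)
$149 U{\left(8 \right)} + \left(t{\left(-5 \right)} - 7\right) = 149 \left(- \frac{3}{2}\right) + \left(0 - 7\right) = - \frac{447}{2} - 7 = - \frac{461}{2}$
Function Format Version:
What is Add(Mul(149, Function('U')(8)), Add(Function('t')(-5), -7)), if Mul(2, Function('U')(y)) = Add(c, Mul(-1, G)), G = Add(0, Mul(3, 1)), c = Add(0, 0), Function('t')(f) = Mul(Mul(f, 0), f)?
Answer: Rational(-461, 2) ≈ -230.50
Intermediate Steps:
Function('t')(f) = 0 (Function('t')(f) = Mul(0, f) = 0)
c = 0
G = 3 (G = Add(0, 3) = 3)
Function('U')(y) = Rational(-3, 2) (Function('U')(y) = Mul(Rational(1, 2), Add(0, Mul(-1, 3))) = Mul(Rational(1, 2), Add(0, -3)) = Mul(Rational(1, 2), -3) = Rational(-3, 2))
Add(Mul(149, Function('U')(8)), Add(Function('t')(-5), -7)) = Add(Mul(149, Rational(-3, 2)), Add(0, -7)) = Add(Rational(-447, 2), -7) = Rational(-461, 2)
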